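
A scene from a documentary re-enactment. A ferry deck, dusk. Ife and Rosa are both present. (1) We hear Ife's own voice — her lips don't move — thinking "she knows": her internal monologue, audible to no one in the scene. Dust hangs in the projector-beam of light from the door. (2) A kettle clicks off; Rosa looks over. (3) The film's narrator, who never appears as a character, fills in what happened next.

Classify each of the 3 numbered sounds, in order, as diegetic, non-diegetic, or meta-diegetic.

(1) internal monologue — inside Ife's mind, not spoken into the scene → meta-diegetic.
Sound (2): an in-world source (a kettle); characters could hear it, so diegetic.
Sound (3): external voice-over — not a character, not heard by anyone in the scene, so non-diegetic.

meta-diegetic, diegetic, non-diegetic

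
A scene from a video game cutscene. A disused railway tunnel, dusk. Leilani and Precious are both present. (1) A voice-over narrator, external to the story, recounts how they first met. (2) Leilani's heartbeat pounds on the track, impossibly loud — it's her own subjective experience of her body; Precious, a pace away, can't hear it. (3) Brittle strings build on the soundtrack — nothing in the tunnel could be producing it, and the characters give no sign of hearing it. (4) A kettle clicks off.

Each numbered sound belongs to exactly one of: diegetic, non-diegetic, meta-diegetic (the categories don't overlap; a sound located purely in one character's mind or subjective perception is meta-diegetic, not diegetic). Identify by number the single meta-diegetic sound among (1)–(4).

(1) the narrator exists outside the story world, addressing only the audience → non-diegetic.
Sound (2): a subjective body sound — Leilani's private perception, inaudible to Precious, so meta-diegetic.
(3) it has no source in the story world and no character can hear it — it's underscore → non-diegetic.
(4) a kettle is a real object/event in the scene's world → diegetic.
Only (2) is meta-diegetic.

2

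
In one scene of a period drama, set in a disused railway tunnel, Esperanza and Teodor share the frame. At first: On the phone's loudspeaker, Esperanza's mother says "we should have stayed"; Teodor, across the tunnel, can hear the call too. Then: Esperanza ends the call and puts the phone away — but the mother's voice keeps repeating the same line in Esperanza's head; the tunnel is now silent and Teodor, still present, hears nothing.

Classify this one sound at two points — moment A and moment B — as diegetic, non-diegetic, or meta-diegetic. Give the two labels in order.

diegetic, meta-diegetic

Moment A: the loudspeaker is an in-world source; both Esperanza and Teodor hear the call → diegetic.
Moment B: with the phone off, the voice continues only as Esperanza's private mental replay — Teodor can't hear it → meta-diegetic.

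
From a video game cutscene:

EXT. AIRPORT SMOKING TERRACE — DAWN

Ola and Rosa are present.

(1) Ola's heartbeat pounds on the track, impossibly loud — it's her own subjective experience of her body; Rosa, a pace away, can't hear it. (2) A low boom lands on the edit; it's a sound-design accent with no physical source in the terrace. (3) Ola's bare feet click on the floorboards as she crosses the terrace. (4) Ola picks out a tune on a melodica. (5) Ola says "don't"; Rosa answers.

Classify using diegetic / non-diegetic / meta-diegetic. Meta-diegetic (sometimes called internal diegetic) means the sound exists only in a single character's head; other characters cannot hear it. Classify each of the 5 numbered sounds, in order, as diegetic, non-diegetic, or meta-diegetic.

meta-diegetic, non-diegetic, diegetic, diegetic, diegetic

(1) is meta-diegetic: point-of-audition from inside Ola's body; not a sound in the room.
Sound (2): an editorial stinger — it belongs to the cut, not the story world, so non-diegetic.
(3) Ola's footsteps are produced in the story world → diegetic.
(4) a character is playing a melodica on screen → diegetic.
(5) Ola is a character speaking aloud in the scene → diegetic.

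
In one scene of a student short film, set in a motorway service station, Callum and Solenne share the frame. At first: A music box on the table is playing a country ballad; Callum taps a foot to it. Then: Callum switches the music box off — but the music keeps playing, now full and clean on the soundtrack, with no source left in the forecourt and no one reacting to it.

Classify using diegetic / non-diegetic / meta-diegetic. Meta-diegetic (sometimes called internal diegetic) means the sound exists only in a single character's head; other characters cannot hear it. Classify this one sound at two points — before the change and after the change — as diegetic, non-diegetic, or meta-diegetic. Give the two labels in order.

Before the change: a music box is a real in-scene source and Callum reacts to it → diegetic.
After the change: there is no longer any in-world source and no one can hear it — it has become underscore → non-diegetic.

diegetic, non-diegetic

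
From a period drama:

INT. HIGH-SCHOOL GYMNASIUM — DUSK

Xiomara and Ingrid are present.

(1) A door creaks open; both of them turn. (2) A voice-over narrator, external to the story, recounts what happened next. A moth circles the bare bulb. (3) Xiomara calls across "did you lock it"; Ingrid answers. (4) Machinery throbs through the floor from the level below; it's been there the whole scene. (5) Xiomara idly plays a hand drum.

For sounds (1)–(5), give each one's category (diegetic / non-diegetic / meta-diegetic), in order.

diegetic, non-diegetic, diegetic, diegetic, diegetic

(1) an in-world source (a door); characters could hear it → diegetic.
(2) external voice-over — not a character, not heard by anyone in the scene → non-diegetic.
(3) Xiomara is a character speaking aloud in the scene → diegetic.
(4) machinery is part of the location's real environment → diegetic.
(5) is diegetic: the instrument and the performer are both in the scene.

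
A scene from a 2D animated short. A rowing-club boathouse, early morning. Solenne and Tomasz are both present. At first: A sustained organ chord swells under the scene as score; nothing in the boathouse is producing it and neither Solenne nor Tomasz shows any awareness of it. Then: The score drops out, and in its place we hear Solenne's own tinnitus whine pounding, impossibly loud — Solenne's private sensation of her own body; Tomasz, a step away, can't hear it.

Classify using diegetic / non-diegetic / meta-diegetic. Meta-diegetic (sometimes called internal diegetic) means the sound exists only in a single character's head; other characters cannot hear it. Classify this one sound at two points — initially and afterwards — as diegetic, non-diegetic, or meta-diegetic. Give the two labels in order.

non-diegetic, meta-diegetic

Initially: underscore with no in-world source, inaudible to the characters → non-diegetic.
Afterwards: the body sound is Solenne's subjective perception alone — Tomasz can't hear it → meta-diegetic.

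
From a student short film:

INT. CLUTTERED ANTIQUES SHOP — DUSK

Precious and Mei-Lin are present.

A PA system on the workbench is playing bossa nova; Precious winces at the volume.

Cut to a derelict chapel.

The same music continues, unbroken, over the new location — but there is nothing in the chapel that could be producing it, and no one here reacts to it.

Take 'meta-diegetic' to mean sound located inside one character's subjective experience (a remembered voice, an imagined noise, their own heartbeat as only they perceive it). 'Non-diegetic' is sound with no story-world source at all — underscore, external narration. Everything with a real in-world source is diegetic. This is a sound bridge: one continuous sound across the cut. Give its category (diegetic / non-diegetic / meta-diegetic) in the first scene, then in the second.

diegetic, non-diegetic

Scene one: a PA system is an on-screen source and Precious reacts to it → diegetic.
Scene two: there is no source in the chapel and no one hears it — it's now underscore → non-diegetic.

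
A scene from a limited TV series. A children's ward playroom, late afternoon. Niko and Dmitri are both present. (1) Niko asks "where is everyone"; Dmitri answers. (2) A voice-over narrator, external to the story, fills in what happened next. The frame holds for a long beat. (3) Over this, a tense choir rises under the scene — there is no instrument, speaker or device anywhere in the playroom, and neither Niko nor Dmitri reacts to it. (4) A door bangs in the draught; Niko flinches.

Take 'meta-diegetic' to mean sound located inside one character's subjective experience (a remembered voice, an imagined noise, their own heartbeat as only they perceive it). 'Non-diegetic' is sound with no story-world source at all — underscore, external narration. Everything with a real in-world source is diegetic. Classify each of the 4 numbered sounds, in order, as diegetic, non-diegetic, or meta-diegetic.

(1) is diegetic: on-screen dialogue — Niko speaks and Dmitri is there to hear.
(2) external voice-over — not a character, not heard by anyone in the scene → non-diegetic.
Sound (3): score with no on-screen or off-screen source; it exists for the audience alone, so non-diegetic.
(4) the sound comes from a door physically present in the location → diegetic.

diegetic, non-diegetic, non-diegetic, diegetic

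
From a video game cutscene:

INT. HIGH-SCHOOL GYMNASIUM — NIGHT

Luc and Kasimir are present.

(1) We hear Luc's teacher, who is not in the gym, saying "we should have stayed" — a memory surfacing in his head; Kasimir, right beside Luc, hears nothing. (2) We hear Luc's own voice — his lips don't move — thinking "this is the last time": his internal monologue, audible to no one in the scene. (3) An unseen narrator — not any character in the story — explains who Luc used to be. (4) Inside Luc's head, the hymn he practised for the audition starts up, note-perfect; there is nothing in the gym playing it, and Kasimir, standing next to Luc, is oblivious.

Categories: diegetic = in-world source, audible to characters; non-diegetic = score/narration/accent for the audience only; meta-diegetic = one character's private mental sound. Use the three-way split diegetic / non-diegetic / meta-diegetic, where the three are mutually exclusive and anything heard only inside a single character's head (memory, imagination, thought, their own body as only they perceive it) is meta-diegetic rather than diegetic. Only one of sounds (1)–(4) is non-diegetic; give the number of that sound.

3

(1) it's Luc's recollection rendered as sound; the other character can't hear it → meta-diegetic.
(2) is meta-diegetic: it's Luc's unspoken thought, heard only by the audience via his subjectivity.
(3) is non-diegetic: the narrator exists outside the story world, addressing only the audience.
Sound (4): it lives in Luc's subjectivity, not in the gym, so meta-diegetic.
Only (3) is non-diegetic.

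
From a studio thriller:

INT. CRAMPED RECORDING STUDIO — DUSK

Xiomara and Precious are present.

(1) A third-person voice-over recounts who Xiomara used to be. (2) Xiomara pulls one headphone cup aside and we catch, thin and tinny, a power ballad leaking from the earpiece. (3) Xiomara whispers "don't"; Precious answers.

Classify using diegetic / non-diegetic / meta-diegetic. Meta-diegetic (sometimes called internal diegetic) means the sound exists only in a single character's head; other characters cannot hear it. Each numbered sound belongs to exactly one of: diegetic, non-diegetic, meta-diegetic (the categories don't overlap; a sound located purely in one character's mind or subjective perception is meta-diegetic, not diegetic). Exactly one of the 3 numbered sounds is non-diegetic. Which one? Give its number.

1

(1) is non-diegetic: external voice-over — not a character, not heard by anyone in the scene.
Sound (2): the headphones are an on-screen source, so diegetic.
Sound (3): spoken by a character present in the story world, so diegetic.
Only (1) is non-diegetic.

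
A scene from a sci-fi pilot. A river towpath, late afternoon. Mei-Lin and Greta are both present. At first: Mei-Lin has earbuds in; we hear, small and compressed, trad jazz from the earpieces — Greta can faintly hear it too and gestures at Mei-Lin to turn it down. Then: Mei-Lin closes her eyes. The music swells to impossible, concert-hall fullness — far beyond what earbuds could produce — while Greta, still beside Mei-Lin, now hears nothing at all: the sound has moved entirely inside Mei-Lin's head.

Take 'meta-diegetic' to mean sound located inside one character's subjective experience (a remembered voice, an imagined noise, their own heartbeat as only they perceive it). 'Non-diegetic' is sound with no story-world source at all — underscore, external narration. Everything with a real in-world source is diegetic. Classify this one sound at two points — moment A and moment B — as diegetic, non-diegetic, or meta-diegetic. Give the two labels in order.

diegetic, meta-diegetic

Moment A: the earbuds are a physical source both characters can hear → diegetic.
Moment B: the music now exists only as Mei-Lin's subjective experience; Greta can no longer hear it → meta-diegetic.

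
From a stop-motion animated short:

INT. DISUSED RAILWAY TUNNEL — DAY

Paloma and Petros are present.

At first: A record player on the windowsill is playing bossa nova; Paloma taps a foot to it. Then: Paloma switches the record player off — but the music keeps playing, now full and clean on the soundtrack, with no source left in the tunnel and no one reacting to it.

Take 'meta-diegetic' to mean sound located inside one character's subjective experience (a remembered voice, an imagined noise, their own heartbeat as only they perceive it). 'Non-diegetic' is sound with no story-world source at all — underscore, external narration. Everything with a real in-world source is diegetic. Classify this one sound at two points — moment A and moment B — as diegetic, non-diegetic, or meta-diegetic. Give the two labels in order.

diegetic, non-diegetic

Moment A: a record player is a real in-scene source and Paloma reacts to it → diegetic.
Moment B: there is no longer any in-world source and no one can hear it — it has become underscore → non-diegetic.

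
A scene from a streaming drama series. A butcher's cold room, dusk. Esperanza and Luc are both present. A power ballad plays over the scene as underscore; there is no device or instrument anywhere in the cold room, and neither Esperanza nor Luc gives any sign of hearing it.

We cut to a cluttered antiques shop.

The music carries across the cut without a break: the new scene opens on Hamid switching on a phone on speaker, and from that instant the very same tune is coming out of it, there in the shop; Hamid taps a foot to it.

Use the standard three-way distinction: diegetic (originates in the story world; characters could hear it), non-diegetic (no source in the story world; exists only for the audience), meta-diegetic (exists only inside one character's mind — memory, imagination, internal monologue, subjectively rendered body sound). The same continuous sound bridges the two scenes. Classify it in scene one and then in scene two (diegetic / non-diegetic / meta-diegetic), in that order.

Scene one: there's no in-world source anywhere and no character hears it — underscore for the audience only → non-diegetic.
Scene two: once Hamid turns on a phone on speaker, the music has a real source in the story world and Hamid reacts to it → diegetic.

non-diegetic, diegetic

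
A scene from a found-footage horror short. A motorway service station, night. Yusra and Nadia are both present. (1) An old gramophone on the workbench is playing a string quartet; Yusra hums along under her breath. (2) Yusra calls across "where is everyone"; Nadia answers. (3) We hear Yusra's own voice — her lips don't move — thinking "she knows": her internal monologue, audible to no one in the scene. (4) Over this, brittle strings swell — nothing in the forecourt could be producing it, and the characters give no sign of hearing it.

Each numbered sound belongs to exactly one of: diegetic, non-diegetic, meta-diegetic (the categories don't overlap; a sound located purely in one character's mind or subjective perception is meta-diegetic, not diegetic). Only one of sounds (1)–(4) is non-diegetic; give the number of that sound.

Sound (1): source music from an old gramophone, which exists in the story world, so diegetic.
(2) is diegetic: Yusra is a character speaking aloud in the scene.
(3) is meta-diegetic: internal monologue — inside Yusra's mind, not spoken into the scene.
Sound (4): nothing in the forecourt produces it and the characters don't hear it — pure soundtrack, so non-diegetic.
Only (4) is non-diegetic.

4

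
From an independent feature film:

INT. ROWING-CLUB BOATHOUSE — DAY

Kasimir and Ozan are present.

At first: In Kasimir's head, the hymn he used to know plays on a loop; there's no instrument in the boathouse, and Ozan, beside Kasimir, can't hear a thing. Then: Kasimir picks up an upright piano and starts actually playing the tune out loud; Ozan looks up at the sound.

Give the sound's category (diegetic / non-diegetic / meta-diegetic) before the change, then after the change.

Before the change: the tune exists only as Kasimir's private memory; Ozan can't hear it → meta-diegetic.
After the change: Kasimir is now producing it live on an upright piano, in the room, and Ozan hears it → diegetic.

meta-diegetic, diegetic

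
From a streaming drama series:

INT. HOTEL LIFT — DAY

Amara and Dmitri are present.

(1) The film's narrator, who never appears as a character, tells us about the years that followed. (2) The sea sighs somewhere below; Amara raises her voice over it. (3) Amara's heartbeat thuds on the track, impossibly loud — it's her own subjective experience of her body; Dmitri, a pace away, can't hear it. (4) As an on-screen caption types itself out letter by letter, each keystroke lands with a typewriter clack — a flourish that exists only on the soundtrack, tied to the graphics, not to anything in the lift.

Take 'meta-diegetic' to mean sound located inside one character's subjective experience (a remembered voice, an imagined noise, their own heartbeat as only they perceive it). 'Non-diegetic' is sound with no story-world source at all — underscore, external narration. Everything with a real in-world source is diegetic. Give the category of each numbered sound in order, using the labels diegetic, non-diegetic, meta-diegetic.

(1) is non-diegetic: commentary laid over the scene from outside the fiction.
Sound (2): it's the actual ambient sound of the location, so diegetic.
Sound (3): point-of-audition from inside Amara's body; not a sound in the room, so meta-diegetic.
(4) is non-diegetic: the caption isn't part of the story world, so neither is the sound tied to it.

non-diegetic, diegetic, meta-diegetic, non-diegetic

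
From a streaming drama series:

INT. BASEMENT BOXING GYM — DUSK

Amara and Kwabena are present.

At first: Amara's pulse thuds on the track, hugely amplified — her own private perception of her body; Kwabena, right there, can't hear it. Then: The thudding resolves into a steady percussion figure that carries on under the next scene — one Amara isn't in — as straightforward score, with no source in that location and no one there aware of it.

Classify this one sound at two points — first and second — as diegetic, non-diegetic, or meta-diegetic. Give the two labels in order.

meta-diegetic, non-diegetic

First: it's Amara's subjective body sound, inaudible to Kwabena → meta-diegetic.
Second: detached from Amara and playing as sourceless score over a scene she isn't in — for the audience only → non-diegetic.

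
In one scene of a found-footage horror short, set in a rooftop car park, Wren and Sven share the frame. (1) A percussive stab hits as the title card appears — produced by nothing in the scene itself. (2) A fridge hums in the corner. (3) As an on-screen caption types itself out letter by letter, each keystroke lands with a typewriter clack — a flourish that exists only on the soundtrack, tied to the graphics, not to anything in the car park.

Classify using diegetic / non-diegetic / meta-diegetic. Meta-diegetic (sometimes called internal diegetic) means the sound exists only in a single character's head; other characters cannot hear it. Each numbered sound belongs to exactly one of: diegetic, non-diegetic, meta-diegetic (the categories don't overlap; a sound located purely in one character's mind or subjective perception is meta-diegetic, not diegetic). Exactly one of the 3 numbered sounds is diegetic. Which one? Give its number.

2

(1) it's a sound-design accent with no in-world source; no one in the scene can hear it → non-diegetic.
Sound (2): it's the actual ambient sound of the location, so diegetic.
Sound (3): sound married to a title/caption — outside the diegesis by definition, so non-diegetic.
Only (2) is diegetic.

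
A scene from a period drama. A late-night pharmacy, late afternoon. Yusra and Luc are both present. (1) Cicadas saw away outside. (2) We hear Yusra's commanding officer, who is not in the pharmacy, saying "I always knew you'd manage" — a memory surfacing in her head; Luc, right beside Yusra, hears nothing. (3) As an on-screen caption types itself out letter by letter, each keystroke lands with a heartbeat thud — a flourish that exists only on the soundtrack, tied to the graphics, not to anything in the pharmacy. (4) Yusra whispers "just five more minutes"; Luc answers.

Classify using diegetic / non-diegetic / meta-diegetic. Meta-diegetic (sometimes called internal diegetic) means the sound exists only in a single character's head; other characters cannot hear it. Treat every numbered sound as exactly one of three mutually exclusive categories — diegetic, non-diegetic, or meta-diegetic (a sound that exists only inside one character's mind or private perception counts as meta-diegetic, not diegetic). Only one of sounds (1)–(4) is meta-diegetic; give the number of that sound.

(1) it's the actual ambient sound of the location → diegetic.
(2) is meta-diegetic: it's Yusra's recollection rendered as sound; the other character can't hear it.
Sound (3): the caption isn't part of the story world, so neither is the sound tied to it, so non-diegetic.
(4) is diegetic: Yusra is a character speaking aloud in the scene.
Only (2) is meta-diegetic.

2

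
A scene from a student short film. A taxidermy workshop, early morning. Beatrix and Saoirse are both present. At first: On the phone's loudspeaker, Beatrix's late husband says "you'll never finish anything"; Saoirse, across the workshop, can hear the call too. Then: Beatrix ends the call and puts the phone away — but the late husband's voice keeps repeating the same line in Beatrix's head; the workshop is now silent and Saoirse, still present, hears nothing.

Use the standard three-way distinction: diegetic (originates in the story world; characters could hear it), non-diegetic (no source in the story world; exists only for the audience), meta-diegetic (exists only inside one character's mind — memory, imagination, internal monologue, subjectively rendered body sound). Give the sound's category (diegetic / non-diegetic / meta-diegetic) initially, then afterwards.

Initially: the loudspeaker is an in-world source; both Beatrix and Saoirse hear the call → diegetic.
Afterwards: with the phone off, the voice continues only as Beatrix's private mental replay — Saoirse can't hear it → meta-diegetic.

diegetic, meta-diegetic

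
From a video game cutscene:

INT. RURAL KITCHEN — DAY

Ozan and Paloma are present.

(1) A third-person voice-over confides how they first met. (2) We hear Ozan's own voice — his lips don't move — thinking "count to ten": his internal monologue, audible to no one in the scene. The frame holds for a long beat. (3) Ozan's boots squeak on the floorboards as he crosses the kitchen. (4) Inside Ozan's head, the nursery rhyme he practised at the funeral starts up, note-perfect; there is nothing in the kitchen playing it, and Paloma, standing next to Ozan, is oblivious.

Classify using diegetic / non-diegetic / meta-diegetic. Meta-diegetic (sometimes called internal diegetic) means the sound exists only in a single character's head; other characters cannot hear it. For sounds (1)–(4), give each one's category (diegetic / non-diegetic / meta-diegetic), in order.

Sound (1): external voice-over — not a character, not heard by anyone in the scene, so non-diegetic.
(2) is meta-diegetic: internal monologue — inside Ozan's mind, not spoken into the scene.
(3) is diegetic: it's the physical sound of Ozan moving in the space.
(4) is meta-diegetic: it lives in Ozan's subjectivity, not in the kitchen.

non-diegetic, meta-diegetic, diegetic, meta-diegetic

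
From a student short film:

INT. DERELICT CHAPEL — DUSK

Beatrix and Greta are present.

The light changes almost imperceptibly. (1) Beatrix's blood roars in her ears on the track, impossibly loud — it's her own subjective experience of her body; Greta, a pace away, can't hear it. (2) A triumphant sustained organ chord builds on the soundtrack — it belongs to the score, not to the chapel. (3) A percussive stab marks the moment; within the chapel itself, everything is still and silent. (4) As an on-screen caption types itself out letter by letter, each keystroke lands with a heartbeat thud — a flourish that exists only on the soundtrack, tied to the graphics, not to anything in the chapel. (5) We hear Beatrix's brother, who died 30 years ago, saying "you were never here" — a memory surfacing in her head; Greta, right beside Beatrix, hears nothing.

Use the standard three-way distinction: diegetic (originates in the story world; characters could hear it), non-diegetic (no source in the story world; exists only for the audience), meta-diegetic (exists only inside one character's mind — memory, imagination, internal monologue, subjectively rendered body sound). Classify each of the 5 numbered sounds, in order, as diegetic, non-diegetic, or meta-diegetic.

Sound (1): point-of-audition from inside Beatrix's body; not a sound in the room, so meta-diegetic.
(2) nothing in the chapel produces it and the characters don't hear it — pure soundtrack → non-diegetic.
(3) is non-diegetic: it's a sound-design accent with no in-world source; no one in the scene can hear it.
(4) it accompanies on-screen graphics, not anything inside the story world → non-diegetic.
(5) is meta-diegetic: the voice is a memory playing only inside Beatrix's mind; Greta can't hear it.

meta-diegetic, non-diegetic, non-diegetic, non-diegetic, meta-diegetic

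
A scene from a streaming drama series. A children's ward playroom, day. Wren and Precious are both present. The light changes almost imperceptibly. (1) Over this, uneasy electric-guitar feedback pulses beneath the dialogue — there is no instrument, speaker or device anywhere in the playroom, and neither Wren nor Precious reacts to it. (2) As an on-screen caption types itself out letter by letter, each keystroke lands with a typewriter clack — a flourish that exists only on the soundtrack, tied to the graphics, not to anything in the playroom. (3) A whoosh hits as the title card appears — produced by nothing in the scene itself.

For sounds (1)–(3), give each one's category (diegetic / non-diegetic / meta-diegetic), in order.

(1) is non-diegetic: it has no source in the story world and no character can hear it — it's underscore.
(2) is non-diegetic: sound married to a title/caption — outside the diegesis by definition.
Sound (3): nothing in the scene produces it; it's an accent added for the audience, so non-diegetic.

non-diegetic, non-diegetic, non-diegetic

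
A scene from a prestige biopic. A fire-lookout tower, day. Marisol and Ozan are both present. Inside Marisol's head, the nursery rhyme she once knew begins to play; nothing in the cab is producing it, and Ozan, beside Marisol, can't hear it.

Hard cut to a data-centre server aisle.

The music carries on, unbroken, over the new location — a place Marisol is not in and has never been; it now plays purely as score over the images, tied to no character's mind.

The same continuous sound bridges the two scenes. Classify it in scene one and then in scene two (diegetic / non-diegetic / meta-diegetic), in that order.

Scene one: the music exists only inside Marisol's mind; Ozan can't hear it → meta-diegetic.
Scene two: it's detached from Marisol entirely and plays over unrelated images with no in-world source — conventional underscore → non-diegetic.

meta-diegetic, non-diegetic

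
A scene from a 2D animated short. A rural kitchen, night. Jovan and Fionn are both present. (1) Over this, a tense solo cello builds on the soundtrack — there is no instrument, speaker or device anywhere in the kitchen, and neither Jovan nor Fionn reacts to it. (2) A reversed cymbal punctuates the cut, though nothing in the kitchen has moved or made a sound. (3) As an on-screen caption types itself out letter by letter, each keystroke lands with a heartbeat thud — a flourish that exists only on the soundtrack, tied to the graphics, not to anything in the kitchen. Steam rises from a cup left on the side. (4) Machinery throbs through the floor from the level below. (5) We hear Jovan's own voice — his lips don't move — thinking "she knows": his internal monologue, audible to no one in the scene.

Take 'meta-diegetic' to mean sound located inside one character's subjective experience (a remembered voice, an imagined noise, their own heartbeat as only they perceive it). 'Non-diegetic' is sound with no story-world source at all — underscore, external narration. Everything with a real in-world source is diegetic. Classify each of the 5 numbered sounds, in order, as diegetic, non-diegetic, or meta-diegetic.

Sound (1): score with no on-screen or off-screen source; it exists for the audience alone, so non-diegetic.
(2) is non-diegetic: it's a sound-design accent with no in-world source; no one in the scene can hear it.
Sound (3): the caption isn't part of the story world, so neither is the sound tied to it, so non-diegetic.
(4) is diegetic: machinery is part of the location's real environment.
Sound (5): internal monologue — inside Jovan's mind, not spoken into the scene, so meta-diegetic.

non-diegetic, non-diegetic, non-diegetic, diegetic, meta-diegetic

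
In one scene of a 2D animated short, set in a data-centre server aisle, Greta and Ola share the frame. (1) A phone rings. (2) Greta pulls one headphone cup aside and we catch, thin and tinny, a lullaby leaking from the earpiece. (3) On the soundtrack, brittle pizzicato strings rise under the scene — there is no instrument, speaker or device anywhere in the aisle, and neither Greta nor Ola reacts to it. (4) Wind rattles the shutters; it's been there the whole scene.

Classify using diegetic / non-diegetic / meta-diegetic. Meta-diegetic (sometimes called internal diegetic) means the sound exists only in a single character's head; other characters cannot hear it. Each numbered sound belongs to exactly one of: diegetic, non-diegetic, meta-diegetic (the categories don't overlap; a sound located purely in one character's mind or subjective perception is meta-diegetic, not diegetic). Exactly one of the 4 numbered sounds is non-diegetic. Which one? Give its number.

3

Sound (1): a phone is a real object/event in the scene's world, so diegetic.
Sound (2): the headphones are an on-screen source, so diegetic.
(3) score with no on-screen or off-screen source; it exists for the audience alone → non-diegetic.
(4) ambient/room sound belonging to the story's physical space → diegetic.
Only (3) is non-diegetic.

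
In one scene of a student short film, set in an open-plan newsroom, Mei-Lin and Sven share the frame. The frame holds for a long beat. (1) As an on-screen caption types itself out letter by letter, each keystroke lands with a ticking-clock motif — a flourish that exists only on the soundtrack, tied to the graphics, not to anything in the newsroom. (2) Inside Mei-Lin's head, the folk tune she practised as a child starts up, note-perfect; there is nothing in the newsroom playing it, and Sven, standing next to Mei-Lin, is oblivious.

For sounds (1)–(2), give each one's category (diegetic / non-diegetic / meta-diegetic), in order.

non-diegetic, meta-diegetic

Sound (1): sound married to a title/caption — outside the diegesis by definition, so non-diegetic.
(2) is meta-diegetic: remembered music, private to Mei-Lin — Sven is oblivious because it isn't in the room.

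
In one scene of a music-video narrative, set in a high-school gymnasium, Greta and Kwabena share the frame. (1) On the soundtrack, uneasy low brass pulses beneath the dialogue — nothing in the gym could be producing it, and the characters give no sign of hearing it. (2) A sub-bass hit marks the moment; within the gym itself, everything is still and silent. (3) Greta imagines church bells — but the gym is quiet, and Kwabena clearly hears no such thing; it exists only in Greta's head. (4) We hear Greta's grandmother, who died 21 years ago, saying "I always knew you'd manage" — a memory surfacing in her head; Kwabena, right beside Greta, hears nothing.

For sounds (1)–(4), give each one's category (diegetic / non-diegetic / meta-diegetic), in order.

Sound (1): it has no source in the story world and no character can hear it — it's underscore, so non-diegetic.
(2) nothing in the scene produces it; it's an accent added for the audience → non-diegetic.
(3) the sound is imagined by Greta; nothing in the story world is producing it and Kwabena can't hear it → meta-diegetic.
(4) the voice is a memory playing only inside Greta's mind; Kwabena can't hear it → meta-diegetic.

non-diegetic, non-diegetic, meta-diegetic, meta-diegetic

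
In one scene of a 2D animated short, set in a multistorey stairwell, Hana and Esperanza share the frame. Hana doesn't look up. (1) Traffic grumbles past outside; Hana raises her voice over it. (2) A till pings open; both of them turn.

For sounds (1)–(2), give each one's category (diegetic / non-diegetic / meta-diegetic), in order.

Sound (1): it's the actual ambient sound of the location, so diegetic.
(2) is diegetic: the sound comes from a till physically present in the location.

diegetic, diegetic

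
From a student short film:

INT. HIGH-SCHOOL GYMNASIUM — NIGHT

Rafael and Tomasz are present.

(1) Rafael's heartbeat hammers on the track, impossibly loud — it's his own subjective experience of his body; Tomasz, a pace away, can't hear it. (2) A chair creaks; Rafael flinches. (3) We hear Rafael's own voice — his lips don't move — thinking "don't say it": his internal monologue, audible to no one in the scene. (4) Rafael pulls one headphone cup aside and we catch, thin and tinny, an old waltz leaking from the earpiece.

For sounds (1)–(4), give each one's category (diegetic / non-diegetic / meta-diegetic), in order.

(1) is meta-diegetic: a subjective body sound — Rafael's private perception, inaudible to Tomasz.
(2) a chair is a real object/event in the scene's world → diegetic.
(3) is meta-diegetic: Rafael's thought-voice: a private mental sound no other character can hear.
Sound (4): it's leaking from a physical pair of headphones in the scene, so diegetic.

meta-diegetic, diegetic, meta-diegetic, diegetic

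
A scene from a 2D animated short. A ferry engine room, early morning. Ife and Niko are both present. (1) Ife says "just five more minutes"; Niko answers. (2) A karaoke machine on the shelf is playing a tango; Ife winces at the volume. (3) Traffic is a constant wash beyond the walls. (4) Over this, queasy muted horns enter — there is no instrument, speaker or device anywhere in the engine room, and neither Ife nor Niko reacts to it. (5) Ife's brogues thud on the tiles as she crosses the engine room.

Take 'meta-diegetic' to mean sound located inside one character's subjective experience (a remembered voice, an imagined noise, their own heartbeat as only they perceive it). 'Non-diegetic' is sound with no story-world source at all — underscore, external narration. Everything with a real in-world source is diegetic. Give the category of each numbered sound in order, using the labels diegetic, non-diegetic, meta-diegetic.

diegetic, diegetic, diegetic, non-diegetic, diegetic

(1) is diegetic: Ife is a character speaking aloud in the scene.
Sound (2): the music comes from an on-screen device that Ife responds to, so diegetic.
Sound (3): traffic is part of the location's real environment, so diegetic.
(4) is non-diegetic: score with no on-screen or off-screen source; it exists for the audience alone.
Sound (5): Ife's footsteps are produced in the story world, so diegetic.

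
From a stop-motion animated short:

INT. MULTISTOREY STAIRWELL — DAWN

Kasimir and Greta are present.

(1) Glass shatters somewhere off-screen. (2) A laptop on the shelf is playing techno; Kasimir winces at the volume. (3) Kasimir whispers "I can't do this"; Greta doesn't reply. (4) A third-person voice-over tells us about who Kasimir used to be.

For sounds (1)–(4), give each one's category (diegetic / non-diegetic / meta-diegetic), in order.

diegetic, diegetic, diegetic, non-diegetic

Sound (1): an in-world source (glass); characters could hear it, so diegetic.
Sound (2): a laptop is a physical source in the scene and Kasimir reacts to it, so diegetic.
(3) is diegetic: Kasimir is a character speaking aloud in the scene.
(4) commentary laid over the scene from outside the fiction → non-diegetic.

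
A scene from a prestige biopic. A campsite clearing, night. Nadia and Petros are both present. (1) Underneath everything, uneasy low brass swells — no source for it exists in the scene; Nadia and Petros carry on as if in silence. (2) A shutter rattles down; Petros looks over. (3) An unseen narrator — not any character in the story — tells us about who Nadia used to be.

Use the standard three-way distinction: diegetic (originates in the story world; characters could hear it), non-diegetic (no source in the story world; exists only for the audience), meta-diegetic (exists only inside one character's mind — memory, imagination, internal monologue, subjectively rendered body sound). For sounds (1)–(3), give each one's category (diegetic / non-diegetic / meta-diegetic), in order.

Sound (1): score with no on-screen or off-screen source; it exists for the audience alone, so non-diegetic.
(2) is diegetic: a shutter is a real object/event in the scene's world.
(3) is non-diegetic: commentary laid over the scene from outside the fiction.

non-diegetic, diegetic, non-diegetic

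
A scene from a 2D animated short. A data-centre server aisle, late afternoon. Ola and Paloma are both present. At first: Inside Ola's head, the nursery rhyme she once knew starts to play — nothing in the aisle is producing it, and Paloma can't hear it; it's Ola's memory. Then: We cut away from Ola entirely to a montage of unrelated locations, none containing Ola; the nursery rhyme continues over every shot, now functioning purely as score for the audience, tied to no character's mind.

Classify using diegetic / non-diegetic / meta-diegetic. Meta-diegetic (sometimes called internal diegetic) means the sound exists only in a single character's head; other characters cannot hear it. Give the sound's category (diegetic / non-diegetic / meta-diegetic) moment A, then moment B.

meta-diegetic, non-diegetic

Moment A: the music lives inside Ola's mind alone; Paloma can't hear it → meta-diegetic.
Moment B: once it plays over shots Ola isn't in, detached from any character's subjectivity, it's conventional underscore → non-diegetic.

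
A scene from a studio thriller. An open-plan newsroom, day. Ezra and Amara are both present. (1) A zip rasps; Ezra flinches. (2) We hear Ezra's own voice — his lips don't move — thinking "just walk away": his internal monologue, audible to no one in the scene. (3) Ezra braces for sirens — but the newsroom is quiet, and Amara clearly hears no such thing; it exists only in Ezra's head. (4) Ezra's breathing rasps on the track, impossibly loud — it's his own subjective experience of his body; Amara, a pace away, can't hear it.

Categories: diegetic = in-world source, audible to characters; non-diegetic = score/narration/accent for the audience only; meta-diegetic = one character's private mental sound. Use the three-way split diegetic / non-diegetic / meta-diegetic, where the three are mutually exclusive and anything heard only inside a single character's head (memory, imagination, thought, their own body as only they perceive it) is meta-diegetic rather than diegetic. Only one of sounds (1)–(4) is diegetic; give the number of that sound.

1

(1) is diegetic: an in-world source (a zip); characters could hear it.
(2) internal monologue — inside Ezra's mind, not spoken into the scene → meta-diegetic.
(3) is meta-diegetic: the sound is imagined by Ezra; nothing in the story world is producing it and Amara can't hear it.
(4) is meta-diegetic: it's Ezra's internal bodily sensation rendered as sound; only Ezra 'hears' it.
Only (1) is diegetic.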